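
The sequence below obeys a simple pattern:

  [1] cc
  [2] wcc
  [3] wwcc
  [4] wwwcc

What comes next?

The strings grow by a fixed prefix w each time.
Applying this once more to wwwcc:

wwwwcc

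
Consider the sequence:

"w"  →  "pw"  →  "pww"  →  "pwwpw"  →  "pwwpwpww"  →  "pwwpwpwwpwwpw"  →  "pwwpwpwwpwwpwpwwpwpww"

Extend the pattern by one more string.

pwwpwpwwpwwpwpwwpwpwwpwwpwpwwpwwpw

This is a Fibonacci-style word recurrence s(k) = s(k−1)·s(k−2): e.g. pw·w = pww.
The next term joins pwwpwpwwpwwpwpwwpwpww and pwwpwpwwpwwpw.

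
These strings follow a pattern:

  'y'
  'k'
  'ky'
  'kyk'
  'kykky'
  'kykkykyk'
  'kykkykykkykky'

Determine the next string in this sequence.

kykkykykkykkykykkykyk

This is a Fibonacci-style word recurrence s(k) = s(k−1)·s(k−2): e.g. k·y = ky.
The next term joins kykkykykkykky and kykkykyk.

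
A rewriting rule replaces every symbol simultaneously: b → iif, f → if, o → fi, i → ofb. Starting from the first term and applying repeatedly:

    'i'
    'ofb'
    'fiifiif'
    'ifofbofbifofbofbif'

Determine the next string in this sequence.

Rewriting the 18 symbols of ifofbofbifofbofbif one by one yields ofb if fi if iif fi if iif ofb if fi if iif fi if iif ofb if; concatenated:

ofbiffiifiiffiifiifofbiffiifiiffiifiifofbif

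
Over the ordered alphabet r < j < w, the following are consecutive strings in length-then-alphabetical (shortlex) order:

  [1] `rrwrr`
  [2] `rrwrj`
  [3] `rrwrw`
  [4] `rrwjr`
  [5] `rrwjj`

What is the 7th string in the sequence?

Continuing the enumeration 2 steps past rrwjj: rrwjj → rrwjw → (answer).

rrwwr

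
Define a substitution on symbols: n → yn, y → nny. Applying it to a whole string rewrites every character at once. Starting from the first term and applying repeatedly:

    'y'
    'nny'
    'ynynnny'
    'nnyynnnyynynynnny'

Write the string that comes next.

ynynnnynnyynynynnnynnyynnnyynnnyynynynnny

Replace each of the 17 characters of nnyynnnyynynynnny in place — yn yn nny nny yn yn yn nny nny yn nny yn nny yn yn yn nny — and concatenate.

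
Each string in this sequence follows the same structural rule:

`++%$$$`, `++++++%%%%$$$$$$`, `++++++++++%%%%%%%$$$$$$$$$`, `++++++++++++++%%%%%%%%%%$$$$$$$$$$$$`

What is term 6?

++++++++++++++++++++++%%%%%%%%%%%%%%%%$$$$$$$$$$$$$$$$$$

Reading off run lengths: + runs 2, 6, 10, 14; % runs 1, 4, 7, 10; $ runs 3, 6, 9, 12 — each is linear in n (n = 1, 2, …).
For term 6, n = 6, so the run lengths are 22, 16, 18.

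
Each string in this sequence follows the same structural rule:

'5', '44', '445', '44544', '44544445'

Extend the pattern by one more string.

4454444544544

From term 3 onward, concatenate the last term with the second-to-last: 44·5 = 445, 445·44 = 44544, …
So term 6 is 44544445·44544.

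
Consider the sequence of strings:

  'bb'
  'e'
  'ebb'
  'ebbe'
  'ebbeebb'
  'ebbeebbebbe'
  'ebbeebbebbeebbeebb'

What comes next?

From term 3 onward, concatenate the last term with the second-to-last: e·bb = ebb, ebb·e = ebbe, …
So term 8 is ebbeebbebbeebbeebb·ebbeebbebbe.

ebbeebbebbeebbeebbebbeebbebbe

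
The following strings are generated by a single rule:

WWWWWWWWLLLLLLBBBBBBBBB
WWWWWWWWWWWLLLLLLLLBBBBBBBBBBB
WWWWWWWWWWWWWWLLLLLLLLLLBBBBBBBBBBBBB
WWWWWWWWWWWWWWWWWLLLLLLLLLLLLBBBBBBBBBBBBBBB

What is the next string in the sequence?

The n-th term is 3n-1 W's then 2n L's then 2n+3 B's, where the shown terms are n = 3, 4, 5, 6.
At n = 7 the blocks have lengths 20, 14, 17.

WWWWWWWWWWWWWWWWWWWWLLLLLLLLLLLLLLBBBBBBBBBBBBBBBBB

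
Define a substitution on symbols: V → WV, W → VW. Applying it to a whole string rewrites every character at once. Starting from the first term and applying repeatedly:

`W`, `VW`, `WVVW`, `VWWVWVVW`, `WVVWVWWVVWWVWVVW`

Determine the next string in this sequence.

φ(WVVWVWWVVWWVWVVW) expands symbol-by-symbol to VW WV WV VW WV VW VW WV WV VW VW WV VW WV WV VW; joining the 16 pieces gives the next term.

VWWVWVVWWVVWVWWVWVVWVWWVVWWVWVVW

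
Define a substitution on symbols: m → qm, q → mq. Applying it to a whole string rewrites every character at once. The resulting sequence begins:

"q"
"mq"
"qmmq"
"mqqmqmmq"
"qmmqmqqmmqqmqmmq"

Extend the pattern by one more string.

φ(qmmqmqqmmqqmqmmq) expands symbol-by-symbol to mq qm qm mq qm mq mq qm qm mq mq qm mq qm qm mq; joining the 16 pieces gives the next term.

mqqmqmmqqmmqmqqmqmmqmqqmmqqmqmmq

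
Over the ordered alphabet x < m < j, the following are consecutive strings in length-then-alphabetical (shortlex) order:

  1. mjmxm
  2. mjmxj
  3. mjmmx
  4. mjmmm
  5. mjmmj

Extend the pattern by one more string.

The successor of mjmmj increments the rightmost position that isn't already j and resets every position after it to x.

mjmjx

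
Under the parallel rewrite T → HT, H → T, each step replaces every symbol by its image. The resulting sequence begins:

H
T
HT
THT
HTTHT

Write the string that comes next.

Apply φ to HTTHT symbol by symbol: H→T, T→HT, T→HT, H→T, T→HT; joined: T HT HT T HT.

THTHTTHT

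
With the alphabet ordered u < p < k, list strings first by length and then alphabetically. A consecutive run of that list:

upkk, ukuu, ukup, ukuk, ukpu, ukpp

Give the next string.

The successor of ukpp increments the rightmost position that isn't already k and resets every position after it to u.

ukpk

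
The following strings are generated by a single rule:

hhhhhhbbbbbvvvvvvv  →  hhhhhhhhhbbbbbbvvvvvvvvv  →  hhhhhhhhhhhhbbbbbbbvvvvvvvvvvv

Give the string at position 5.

hhhhhhhhhhhhhhhhhhbbbbbbbbbvvvvvvvvvvvvvvv

The n-th term is 3n h's then n+3 b's then 2n+3 v's, where the shown terms are n = 2, 3, 4.
For term 5, n = 6, so the run lengths are 18, 9, 15.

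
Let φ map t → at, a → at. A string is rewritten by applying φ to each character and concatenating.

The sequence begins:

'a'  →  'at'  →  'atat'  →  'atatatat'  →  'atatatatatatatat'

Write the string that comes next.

Rewriting the 16 symbols of atatatatatatatat one by one yields at at at at at at at at at at at at at at at at; concatenated:

atatatatatatatatatatatatatatatat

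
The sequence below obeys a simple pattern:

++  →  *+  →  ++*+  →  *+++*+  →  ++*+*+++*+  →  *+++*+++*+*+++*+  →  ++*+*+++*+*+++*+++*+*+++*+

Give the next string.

*+++*+++*+*+++*+++*+*+++*+*+++*+++*+*+++*+

This is a Fibonacci-style word recurrence s(k) = s(k−2)·s(k−1): e.g. ++·*+ = ++*+.
So term 8 is *+++*+++*+*+++*+·++*+*+++*+*+++*+++*+*+++*+.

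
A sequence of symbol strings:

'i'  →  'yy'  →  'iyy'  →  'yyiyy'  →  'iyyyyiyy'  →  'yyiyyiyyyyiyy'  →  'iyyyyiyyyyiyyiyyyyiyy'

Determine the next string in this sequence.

This is a Fibonacci-style word recurrence s(k) = s(k−2)·s(k−1): e.g. i·yy = iyy.
So term 8 is yyiyyiyyyyiyy·iyyyyiyyyyiyyiyyyyiyy.

yyiyyiyyyyiyyiyyyyiyyyyiyyiyyyyiyy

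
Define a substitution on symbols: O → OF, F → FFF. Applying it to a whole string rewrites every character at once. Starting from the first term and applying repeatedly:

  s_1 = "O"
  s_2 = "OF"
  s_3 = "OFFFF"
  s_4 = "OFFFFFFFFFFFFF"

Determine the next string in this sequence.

Rewriting the 14 symbols of OFFFFFFFFFFFFF one by one yields OF FFF FFF FFF FFF FFF FFF FFF FFF FFF FFF FFF FFF FFF; concatenated:

OFFFFFFFFFFFFFFFFFFFFFFFFFFFFFFFFFFFFFFFF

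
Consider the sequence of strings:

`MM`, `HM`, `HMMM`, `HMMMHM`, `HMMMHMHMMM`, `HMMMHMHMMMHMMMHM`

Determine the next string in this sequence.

HMMMHMHMMMHMMMHMHMMMHMHMMM

Each term (from the third on) is the previous term followed by the one before it: term 3 = HM·MM = HMMM.
Continuing: HMMMHMHMMMHMMMHM · HMMMHMHMMM gives term 7.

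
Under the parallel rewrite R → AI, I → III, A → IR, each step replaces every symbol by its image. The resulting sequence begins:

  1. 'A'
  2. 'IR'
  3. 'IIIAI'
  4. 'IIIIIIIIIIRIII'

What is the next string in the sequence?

Rewriting the 14 symbols of IIIIIIIIIIRIII one by one yields III III III III III III III III III III AI III III III; concatenated:

IIIIIIIIIIIIIIIIIIIIIIIIIIIIIIAIIIIIIIIII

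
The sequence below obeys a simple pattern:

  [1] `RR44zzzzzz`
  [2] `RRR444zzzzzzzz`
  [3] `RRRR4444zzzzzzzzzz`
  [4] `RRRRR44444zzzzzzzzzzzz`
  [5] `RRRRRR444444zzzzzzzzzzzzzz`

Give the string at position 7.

RRRRRRRR44444444zzzzzzzzzzzzzzzzzz

Each string has the form R^{n} 4^{n} z^{2n+2}, where the shown terms are n = 2, 3, 4, 5, 6.
At n = 8 the blocks have lengths 8, 8, 18.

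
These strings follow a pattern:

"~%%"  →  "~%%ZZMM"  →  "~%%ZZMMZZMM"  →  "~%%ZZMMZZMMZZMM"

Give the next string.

~%%ZZMMZZMMZZMMZZMM

The strings grow by a fixed suffix ZZMM each time.
One more step from ~%%ZZMMZZMMZZMM gives the answer.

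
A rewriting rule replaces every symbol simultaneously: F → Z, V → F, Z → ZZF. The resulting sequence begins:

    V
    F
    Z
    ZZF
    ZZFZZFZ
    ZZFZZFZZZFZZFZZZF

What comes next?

φ(ZZFZZFZZZFZZFZZZF) expands symbol-by-symbol to ZZF ZZF Z ZZF ZZF Z ZZF ZZF ZZF Z ZZF ZZF Z ZZF ZZF ZZF Z; joining the 17 pieces gives the next term.

ZZFZZFZZZFZZFZZZFZZFZZFZZZFZZFZZZFZZFZZFZ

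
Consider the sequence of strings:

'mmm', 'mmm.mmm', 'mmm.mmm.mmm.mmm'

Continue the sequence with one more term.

s(k+1) = s(k)·.·s(k) — each term doubles the last with '.' between the halves.
Doubling mmm.mmm.mmm.mmm with '.' between the halves:

mmm.mmm.mmm.mmm.mmm.mmm.mmm.mmm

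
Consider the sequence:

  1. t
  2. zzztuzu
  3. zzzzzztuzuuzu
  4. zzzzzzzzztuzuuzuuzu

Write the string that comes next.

zzzzzzzzzzzztuzuuzuuzuuzu

s(k+1) = zzz·s(k)·uzu, so each term gains zzz as a prefix and uzu as a suffix.
So the next term is zzz·zzzzzzzzztuzuuzuuzu·uzu.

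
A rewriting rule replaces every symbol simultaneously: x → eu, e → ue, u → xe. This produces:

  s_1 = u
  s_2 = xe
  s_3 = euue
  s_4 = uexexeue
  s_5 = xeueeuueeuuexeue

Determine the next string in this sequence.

φ(xeueeuueeuuexeue) expands symbol-by-symbol to eu ue xe ue ue xe xe ue ue xe xe ue eu ue xe ue; joining the 16 pieces gives the next term.

euuexeueuexexeueuexexeueeuuexeue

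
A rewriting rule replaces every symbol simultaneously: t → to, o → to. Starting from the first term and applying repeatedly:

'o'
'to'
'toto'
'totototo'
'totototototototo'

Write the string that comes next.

totototototototototototototototo

φ(totototototototo) expands symbol-by-symbol to to to to to to to to to to to to to to to to to; joining the 16 pieces gives the next term.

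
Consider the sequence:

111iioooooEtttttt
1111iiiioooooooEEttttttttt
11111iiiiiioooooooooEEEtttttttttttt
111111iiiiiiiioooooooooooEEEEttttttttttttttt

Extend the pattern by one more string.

Term n consists of n+2 1's, followed by 2n i's, followed by 2n+3 o's, followed by n E's, followed by 3n+3 t's (n = 1, 2, …).
At n = 5 the blocks have lengths 7, 10, 13, 5, 18.

1111111iiiiiiiiiioooooooooooooEEEEEtttttttttttttttttt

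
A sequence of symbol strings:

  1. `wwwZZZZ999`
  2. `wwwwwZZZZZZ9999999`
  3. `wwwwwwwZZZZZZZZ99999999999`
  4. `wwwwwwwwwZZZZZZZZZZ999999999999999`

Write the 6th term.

wwwwwwwwwwwwwZZZZZZZZZZZZZZ99999999999999999999999

Term n consists of 2n+1 w's, followed by 2n+2 Z's, followed by 4n-1 9's (n = 1, 2, …).
At n = 6 the blocks have lengths 13, 14, 23.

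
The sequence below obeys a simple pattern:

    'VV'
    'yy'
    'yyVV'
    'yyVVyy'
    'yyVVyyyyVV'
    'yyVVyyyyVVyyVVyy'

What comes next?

yyVVyyyyVVyyVVyyyyVVyyyyVV

From term 3 onward, concatenate the last term with the second-to-last: yy·VV = yyVV, yyVV·yy = yyVVyy, …
So term 7 is yyVVyyyyVVyyVVyy·yyVVyyyyVV.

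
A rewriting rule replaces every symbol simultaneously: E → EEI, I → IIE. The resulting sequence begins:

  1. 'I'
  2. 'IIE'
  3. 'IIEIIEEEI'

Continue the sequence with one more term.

Apply φ to IIEIIEEEI symbol by symbol: I→IIE, I→IIE, E→EEI, I→IIE, I→IIE, E→EEI, E→EEI, E→EEI, I→IIE; joined: IIE IIE EEI IIE IIE EEI EEI EEI IIE.

IIEIIEEEIIIEIIEEEIEEIEEIIIE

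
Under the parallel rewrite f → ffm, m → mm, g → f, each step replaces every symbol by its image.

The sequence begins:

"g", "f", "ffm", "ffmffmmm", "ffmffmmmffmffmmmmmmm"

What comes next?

Rewriting the 20 symbols of ffmffmmmffmffmmmmmmm one by one yields ffm ffm mm ffm ffm mm mm mm ffm ffm mm ffm ffm mm mm mm mm mm mm mm; concatenated:

ffmffmmmffmffmmmmmmmffmffmmmffmffmmmmmmmmmmmmmmm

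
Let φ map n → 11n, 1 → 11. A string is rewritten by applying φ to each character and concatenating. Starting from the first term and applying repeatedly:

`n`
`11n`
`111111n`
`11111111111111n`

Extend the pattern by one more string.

111111111111111111111111111111n

Applying the rule to each of the 15 symbols of 11111111111111n gives the pieces 11 11 11 11 11 11 11 11 11 11 11 11 11 11 11n, which concatenate to the answer.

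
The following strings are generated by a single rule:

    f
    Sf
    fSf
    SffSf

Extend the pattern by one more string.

From term 3 onward, concatenate the second-to-last term with the last: f·Sf = fSf, Sf·fSf = SffSf, …
Continuing: fSf · SffSf gives term 5.

fSfSffSf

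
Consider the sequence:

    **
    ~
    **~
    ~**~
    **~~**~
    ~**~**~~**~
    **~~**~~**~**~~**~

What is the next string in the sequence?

This is a Fibonacci-style word recurrence s(k) = s(k−2)·s(k−1): e.g. **·~ = **~.
The next term joins ~**~**~~**~ and **~~**~~**~**~~**~.

~**~**~~**~**~~**~~**~**~~**~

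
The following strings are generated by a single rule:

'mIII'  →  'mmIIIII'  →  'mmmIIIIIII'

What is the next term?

The n-th term is n m's then 2n+1 I's (n = 1, 2, …).
For the next term, n = 4, so the run lengths are 4, 9.

mmmmIIIIIIIII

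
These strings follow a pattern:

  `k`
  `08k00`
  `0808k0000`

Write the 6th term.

s(k+1) = 08·s(k)·00, so each term gains 08 as a prefix and 00 as a suffix.
From 0808k0000, 3 further steps: 0808k0000 → 080808k000000 → 08080808k00000000 → (answer).

0808080808k0000000000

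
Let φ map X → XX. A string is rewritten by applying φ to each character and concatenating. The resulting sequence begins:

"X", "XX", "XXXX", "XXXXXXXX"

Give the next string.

XXXXXXXXXXXXXXXX

Apply φ to XXXXXXXX symbol by symbol: X→XX, X→XX, X→XX, X→XX, X→XX, X→XX, X→XX, X→XX; joined: XX XX XX XX XX XX XX XX.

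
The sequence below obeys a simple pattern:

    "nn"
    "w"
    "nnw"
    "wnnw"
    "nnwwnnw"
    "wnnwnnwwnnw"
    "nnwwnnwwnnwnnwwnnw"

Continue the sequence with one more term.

wnnwnnwwnnwnnwwnnwwnnwnnwwnnw

From term 3 onward, concatenate the second-to-last term with the last: nn·w = nnw, w·nnw = wnnw, …
Continuing: wnnwnnwwnnw · nnwwnnwwnnwnnwwnnw gives term 8.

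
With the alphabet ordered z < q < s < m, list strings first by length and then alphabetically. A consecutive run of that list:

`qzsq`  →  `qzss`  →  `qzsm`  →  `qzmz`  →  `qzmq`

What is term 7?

Stepping forward 2 times from qzmq: qzmq → qzms, then the target.

qzmm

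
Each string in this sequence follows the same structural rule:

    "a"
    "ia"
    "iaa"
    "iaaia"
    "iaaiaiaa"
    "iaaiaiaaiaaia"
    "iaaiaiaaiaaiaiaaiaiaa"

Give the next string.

iaaiaiaaiaaiaiaaiaiaaiaaiaiaaiaaia

This is a Fibonacci-style word recurrence s(k) = s(k−1)·s(k−2): e.g. ia·a = iaa.
The next term joins iaaiaiaaiaaiaiaaiaiaa and iaaiaiaaiaaia.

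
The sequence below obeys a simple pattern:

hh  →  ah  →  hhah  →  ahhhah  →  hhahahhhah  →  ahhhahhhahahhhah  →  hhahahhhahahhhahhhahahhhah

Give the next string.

From term 3 onward, concatenate the second-to-last term with the last: hh·ah = hhah, ah·hhah = ahhhah, …
So term 8 is ahhhahhhahahhhah·hhahahhhahahhhahhhahahhhah.

ahhhahhhahahhhahhhahahhhahahhhahhhahahhhah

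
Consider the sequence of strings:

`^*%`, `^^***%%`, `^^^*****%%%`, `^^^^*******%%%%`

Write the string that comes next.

Each string has the form ^^{n} *^{2n-1} %^{n} (n = 1, 2, …).
For the next term, n = 5, so the run lengths are 5, 9, 5.

^^^^^*********%%%%%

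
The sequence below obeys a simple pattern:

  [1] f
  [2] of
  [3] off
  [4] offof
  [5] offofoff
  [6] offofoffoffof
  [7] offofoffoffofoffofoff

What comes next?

offofoffoffofoffofoffoffofoffoffof

Each term (from the third on) is the previous term followed by the one before it: term 3 = of·f = off.
Continuing: offofoffoffofoffofoff · offofoffoffof gives term 8.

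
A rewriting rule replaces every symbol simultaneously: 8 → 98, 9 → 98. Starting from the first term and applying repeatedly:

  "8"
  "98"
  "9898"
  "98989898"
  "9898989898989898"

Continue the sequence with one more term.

Rewriting the 16 symbols of 9898989898989898 one by one yields 98 98 98 98 98 98 98 98 98 98 98 98 98 98 98 98; concatenated:

98989898989898989898989898989898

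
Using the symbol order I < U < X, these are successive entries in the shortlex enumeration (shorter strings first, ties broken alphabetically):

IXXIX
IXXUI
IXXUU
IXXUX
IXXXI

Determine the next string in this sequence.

IXXXU

Treat IXXXI as a base-3 numeral over the given alphabet and add one, carrying through any trailing X's.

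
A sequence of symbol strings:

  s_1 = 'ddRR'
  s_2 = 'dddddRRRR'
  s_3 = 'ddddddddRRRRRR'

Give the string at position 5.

ddddddddddddddRRRRRRRRRR

Term n consists of 3n-1 d's, followed by 2n R's (n = 1, 2, …).
For term 5, n = 5, so the run lengths are 14, 10.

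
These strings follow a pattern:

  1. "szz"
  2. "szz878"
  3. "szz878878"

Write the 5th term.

szz878878878878

The strings grow by a fixed suffix 878 each time.
From szz878878, 2 further steps: szz878878 → szz878878878 → (answer).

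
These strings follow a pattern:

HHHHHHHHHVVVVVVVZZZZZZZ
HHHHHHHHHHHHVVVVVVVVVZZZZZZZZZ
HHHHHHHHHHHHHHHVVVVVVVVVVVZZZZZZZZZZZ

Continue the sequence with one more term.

Reading off run lengths: H runs 9, 12, 15; V runs 7, 9, 11; Z runs 7, 9, 11 — each is linear in n, where the shown terms are n = 2, 3, 4.
Setting n = 5 gives 18, 13, 13 characters in each block.

HHHHHHHHHHHHHHHHHHVVVVVVVVVVVVVZZZZZZZZZZZZZ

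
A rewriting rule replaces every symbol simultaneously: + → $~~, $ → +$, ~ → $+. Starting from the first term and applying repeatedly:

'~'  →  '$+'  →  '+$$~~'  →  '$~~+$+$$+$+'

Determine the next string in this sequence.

Apply φ to $~~+$+$$+$+ symbol by symbol: $→+$, ~→$+, ~→$+, +→$~~, $→+$, +→$~~, $→+$, $→+$, +→$~~, $→+$, +→$~~; joined: +$ $+ $+ $~~ +$ $~~ +$ +$ $~~ +$ $~~.

+$$+$+$~~+$$~~+$+$$~~+$$~~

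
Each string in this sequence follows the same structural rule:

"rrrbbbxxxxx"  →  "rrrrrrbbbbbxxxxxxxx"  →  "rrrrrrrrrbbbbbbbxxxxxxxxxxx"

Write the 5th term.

The n-th term is 3n r's then 2n+1 b's then 3n+2 x's (n = 1, 2, …).
For term 5, n = 5, so the run lengths are 15, 11, 17.

rrrrrrrrrrrrrrrbbbbbbbbbbbxxxxxxxxxxxxxxxxx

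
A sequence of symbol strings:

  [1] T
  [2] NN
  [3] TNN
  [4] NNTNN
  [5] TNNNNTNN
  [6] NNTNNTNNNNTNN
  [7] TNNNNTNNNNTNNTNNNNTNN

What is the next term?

NNTNNTNNNNTNNTNNNNTNNNNTNNTNNNNTNN

From term 3 onward, concatenate the second-to-last term with the last: T·NN = TNN, NN·TNN = NNTNN, …
Continuing: NNTNNTNNNNTNN · TNNNNTNNNNTNNTNNNNTNN gives term 8.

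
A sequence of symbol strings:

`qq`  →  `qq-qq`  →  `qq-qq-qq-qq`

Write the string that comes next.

qq-qq-qq-qq-qq-qq-qq-qq

Each string is two copies of the previous one joined by '-'.
So the next term is two copies of qq-qq-qq-qq with '-' between the halves.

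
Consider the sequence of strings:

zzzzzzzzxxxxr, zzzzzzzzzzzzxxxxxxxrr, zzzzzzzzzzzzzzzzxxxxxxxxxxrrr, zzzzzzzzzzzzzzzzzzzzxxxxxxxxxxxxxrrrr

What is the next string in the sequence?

zzzzzzzzzzzzzzzzzzzzzzzzxxxxxxxxxxxxxxxxrrrrr

Each string has the form z^{4n} x^{3n-2} r^{n-1}, where the shown terms are n = 2, 3, 4, 5.
Setting n = 6 gives 24, 16, 5 characters in each block.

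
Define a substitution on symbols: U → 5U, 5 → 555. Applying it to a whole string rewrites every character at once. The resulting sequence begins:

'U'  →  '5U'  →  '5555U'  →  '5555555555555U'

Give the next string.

Rewriting the 14 symbols of 5555555555555U one by one yields 555 555 555 555 555 555 555 555 555 555 555 555 555 5U; concatenated:

5555555555555555555555555555555555555555U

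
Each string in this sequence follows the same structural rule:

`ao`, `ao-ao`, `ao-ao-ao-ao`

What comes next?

Each string is two copies of the previous one joined by '-'.
Doubling ao-ao-ao-ao with '-' between the halves:

ao-ao-ao-ao-ao-ao-ao-ao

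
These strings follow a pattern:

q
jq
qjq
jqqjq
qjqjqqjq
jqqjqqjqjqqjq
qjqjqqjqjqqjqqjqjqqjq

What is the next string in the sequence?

This is a Fibonacci-style word recurrence s(k) = s(k−2)·s(k−1): e.g. q·jq = qjq.
The next term joins jqqjqqjqjqqjq and qjqjqqjqjqqjqqjqjqqjq.

jqqjqqjqjqqjqqjqjqqjqjqqjqqjqjqqjq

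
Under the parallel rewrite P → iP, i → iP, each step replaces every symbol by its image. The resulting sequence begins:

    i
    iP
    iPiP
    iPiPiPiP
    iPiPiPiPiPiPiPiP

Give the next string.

iPiPiPiPiPiPiPiPiPiPiPiPiPiPiPiP

Applying the rule to each of the 16 symbols of iPiPiPiPiPiPiPiP gives the pieces iP iP iP iP iP iP iP iP iP iP iP iP iP iP iP iP, which concatenate to the answer.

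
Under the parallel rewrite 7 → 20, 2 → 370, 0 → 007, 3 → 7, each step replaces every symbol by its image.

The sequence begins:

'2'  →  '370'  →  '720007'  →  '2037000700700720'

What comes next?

Rewriting the 16 symbols of 2037000700700720 one by one yields 370 007 7 20 007 007 007 20 007 007 20 007 007 20 370 007; concatenated:

370007720007007007200070072000700720370007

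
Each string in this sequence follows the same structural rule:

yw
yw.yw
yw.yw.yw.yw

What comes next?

yw.yw.yw.yw.yw.yw.yw.yw

s(k+1) = s(k)·.·s(k) — each term doubles the last with '.' between the halves.
One more doubling of yw.yw.yw.yw gives the answer.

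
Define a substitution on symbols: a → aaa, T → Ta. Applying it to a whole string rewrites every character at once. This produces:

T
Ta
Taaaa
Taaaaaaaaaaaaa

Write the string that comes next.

Rewriting the 14 symbols of Taaaaaaaaaaaaa one by one yields Ta aaa aaa aaa aaa aaa aaa aaa aaa aaa aaa aaa aaa aaa; concatenated:

Taaaaaaaaaaaaaaaaaaaaaaaaaaaaaaaaaaaaaaaa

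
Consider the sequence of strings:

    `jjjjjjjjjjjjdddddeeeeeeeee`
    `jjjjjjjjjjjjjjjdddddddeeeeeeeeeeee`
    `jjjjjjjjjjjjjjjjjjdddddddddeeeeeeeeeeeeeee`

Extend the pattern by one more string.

Term n consists of 3n+3 j's, followed by 2n-1 d's, followed by 3n e's, where the shown terms are n = 3, 4, 5.
For the next term, n = 6, so the run lengths are 21, 11, 18.

jjjjjjjjjjjjjjjjjjjjjdddddddddddeeeeeeeeeeeeeeeeee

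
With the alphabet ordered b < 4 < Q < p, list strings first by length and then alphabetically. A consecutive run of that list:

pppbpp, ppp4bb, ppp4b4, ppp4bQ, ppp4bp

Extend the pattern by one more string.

ppp44b

The successor of ppp4bp increments the rightmost position that isn't already p and resets every position after it to b.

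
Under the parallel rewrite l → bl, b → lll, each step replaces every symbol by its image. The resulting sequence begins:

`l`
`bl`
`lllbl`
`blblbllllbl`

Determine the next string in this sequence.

lllbllllbllllblblblbllllbl

Expanding blblbllllbl: b→lll, l→bl, b→lll, l→bl, b→lll, l→bl, l→bl, l→bl, l→bl, b→lll, l→bl. Concatenated: lll bl lll bl lll bl bl bl bl lll bl.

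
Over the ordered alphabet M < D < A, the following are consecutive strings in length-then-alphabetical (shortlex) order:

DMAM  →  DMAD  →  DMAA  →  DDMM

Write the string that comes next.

DDMD

Find the rightmost character of DDMM below A, bump it to the next letter, and reset everything to its right to M.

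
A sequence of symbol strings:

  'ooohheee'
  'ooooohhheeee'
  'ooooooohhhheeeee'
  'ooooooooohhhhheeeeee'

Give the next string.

Term n consists of 2n+1 o's, followed by n+1 h's, followed by n+2 e's (n = 1, 2, …).
At n = 5 the blocks have lengths 11, 6, 7.

ooooooooooohhhhhheeeeeee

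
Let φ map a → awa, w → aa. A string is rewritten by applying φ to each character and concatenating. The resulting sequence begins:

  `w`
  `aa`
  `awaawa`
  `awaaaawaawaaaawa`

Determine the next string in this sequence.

Rewriting the 16 symbols of awaaaawaawaaaawa one by one yields awa aa awa awa awa awa aa awa awa aa awa awa awa awa aa awa; concatenated:

awaaaawaawaawaawaaaawaawaaaawaawaawaawaaaawa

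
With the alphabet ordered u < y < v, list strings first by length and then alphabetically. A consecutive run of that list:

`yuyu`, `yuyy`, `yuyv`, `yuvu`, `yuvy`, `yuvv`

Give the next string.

yyuu

Find the rightmost character of yuvv below v, bump it to the next letter, and reset everything to its right to u.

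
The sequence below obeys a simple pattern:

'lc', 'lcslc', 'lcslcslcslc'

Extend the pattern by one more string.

lcslcslcslcslcslcslcslc

Every step duplicates the string with 's' between the halves.
So the next term is two copies of lcslcslcslc with 's' between the halves.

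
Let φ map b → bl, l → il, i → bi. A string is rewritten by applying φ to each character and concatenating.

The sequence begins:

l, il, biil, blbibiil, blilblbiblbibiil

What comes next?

φ(blilblbiblbibiil) expands symbol-by-symbol to bl il bi il bl il bl bi bl il bl bi bl bi bi il; joining the 16 pieces gives the next term.

blilbiilblilblbiblilblbiblbibiil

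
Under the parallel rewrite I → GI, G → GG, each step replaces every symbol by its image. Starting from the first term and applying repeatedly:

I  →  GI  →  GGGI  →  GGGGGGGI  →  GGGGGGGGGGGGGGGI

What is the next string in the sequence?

GGGGGGGGGGGGGGGGGGGGGGGGGGGGGGGI

φ(GGGGGGGGGGGGGGGI) expands symbol-by-symbol to GG GG GG GG GG GG GG GG GG GG GG GG GG GG GG GI; joining the 16 pieces gives the next term.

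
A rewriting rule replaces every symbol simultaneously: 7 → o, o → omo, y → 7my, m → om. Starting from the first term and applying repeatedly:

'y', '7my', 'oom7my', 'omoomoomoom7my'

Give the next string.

φ(omoomoomoom7my) expands symbol-by-symbol to omo om omo omo om omo omo om omo omo om o om 7my; joining the 14 pieces gives the next term.

omoomomoomoomomoomoomomoomoomoom7my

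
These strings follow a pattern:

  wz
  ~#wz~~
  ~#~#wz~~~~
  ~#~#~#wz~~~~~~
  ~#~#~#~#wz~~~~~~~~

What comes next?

s(k+1) = ~#·s(k)·~~, so each term gains ~# as a prefix and ~~ as a suffix.
So the next term is ~#·~#~#~#~#wz~~~~~~~~·~~.

~#~#~#~#~#wz~~~~~~~~~~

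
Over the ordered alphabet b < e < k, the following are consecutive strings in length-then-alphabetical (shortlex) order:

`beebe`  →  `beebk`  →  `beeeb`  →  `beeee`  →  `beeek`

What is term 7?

beeke

Stepping forward 2 times from beeek: beeek → beekb, then the target.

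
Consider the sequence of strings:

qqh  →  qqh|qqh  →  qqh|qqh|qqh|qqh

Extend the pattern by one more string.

Every step duplicates the string with '|' between the halves.
Doubling qqh|qqh|qqh|qqh with '|' between the halves:

qqh|qqh|qqh|qqh|qqh|qqh|qqh|qqh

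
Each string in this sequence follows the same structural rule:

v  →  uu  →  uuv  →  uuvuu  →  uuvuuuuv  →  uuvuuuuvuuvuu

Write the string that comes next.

Each term (from the third on) is the previous term followed by the one before it: term 3 = uu·v = uuv.
So term 7 is uuvuuuuvuuvuu·uuvuuuuv.

uuvuuuuvuuvuuuuvuuuuv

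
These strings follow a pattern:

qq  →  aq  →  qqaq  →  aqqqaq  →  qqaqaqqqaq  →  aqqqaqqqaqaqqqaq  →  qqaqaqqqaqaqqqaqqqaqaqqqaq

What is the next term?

Each term (from the third on) is the two preceding terms concatenated in order: term 3 = qq·aq = qqaq.
Continuing: aqqqaqqqaqaqqqaq · qqaqaqqqaqaqqqaqqqaqaqqqaq gives term 8.

aqqqaqqqaqaqqqaqqqaqaqqqaqaqqqaqqqaqaqqqaq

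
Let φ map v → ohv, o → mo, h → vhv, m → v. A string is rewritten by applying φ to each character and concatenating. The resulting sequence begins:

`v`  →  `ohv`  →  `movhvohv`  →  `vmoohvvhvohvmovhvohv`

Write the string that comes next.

ohvvmomovhvohvohvvhvohvmovhvohvvmoohvvhvohvmovhvohv

φ(vmoohvvhvohvmovhvohv) expands symbol-by-symbol to ohv v mo mo vhv ohv ohv vhv ohv mo vhv ohv v mo ohv vhv ohv mo vhv ohv; joining the 20 pieces gives the next term.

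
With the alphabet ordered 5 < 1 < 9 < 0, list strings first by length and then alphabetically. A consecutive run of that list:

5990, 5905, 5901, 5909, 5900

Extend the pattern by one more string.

Treat 5900 as a base-4 numeral over the given alphabet and add one, carrying through any trailing 0's.

5055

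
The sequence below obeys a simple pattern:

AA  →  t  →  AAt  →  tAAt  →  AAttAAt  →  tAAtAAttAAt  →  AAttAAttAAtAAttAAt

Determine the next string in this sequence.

tAAtAAttAAtAAttAAttAAtAAttAAt

From term 3 onward, concatenate the second-to-last term with the last: AA·t = AAt, t·AAt = tAAt, …
So term 8 is tAAtAAttAAt·AAttAAttAAtAAttAAt.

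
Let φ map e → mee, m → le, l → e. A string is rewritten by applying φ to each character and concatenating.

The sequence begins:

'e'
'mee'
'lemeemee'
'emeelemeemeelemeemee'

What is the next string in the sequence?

meelemeemeeemeelemeemeelemeemeeemeelemeemeelemeemee

Applying the rule to each of the 20 symbols of emeelemeemeelemeemee gives the pieces mee le mee mee e mee le mee mee le mee mee e mee le mee mee le mee mee, which concatenate to the answer.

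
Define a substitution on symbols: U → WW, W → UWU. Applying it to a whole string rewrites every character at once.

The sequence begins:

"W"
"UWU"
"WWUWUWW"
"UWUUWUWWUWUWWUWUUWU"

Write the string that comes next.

WWUWUWWWWUWUWWUWUUWUWWUWUWWUWUUWUWWUWUWWWWUWUWW

φ(UWUUWUWWUWUWWUWUUWU) expands symbol-by-symbol to WW UWU WW WW UWU WW UWU UWU WW UWU WW UWU UWU WW UWU WW WW UWU WW; joining the 19 pieces gives the next term.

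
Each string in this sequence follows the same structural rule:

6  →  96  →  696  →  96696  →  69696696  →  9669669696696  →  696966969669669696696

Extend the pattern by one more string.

Each term (from the third on) is the two preceding terms concatenated in order: term 3 = 6·96 = 696.
So term 8 is 9669669696696·696966969669669696696.

9669669696696696966969669669696696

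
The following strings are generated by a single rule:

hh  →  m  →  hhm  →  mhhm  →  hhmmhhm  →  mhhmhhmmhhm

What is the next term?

From term 3 onward, concatenate the second-to-last term with the last: hh·m = hhm, m·hhm = mhhm, …
The next term joins hhmmhhm and mhhmhhmmhhm.

hhmmhhmmhhmhhmmhhm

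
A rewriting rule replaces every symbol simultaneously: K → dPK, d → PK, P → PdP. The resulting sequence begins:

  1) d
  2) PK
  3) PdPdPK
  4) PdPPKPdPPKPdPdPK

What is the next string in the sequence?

PdPPKPdPPdPdPKPdPPKPdPPdPdPKPdPPKPdPPKPdPdPK

φ(PdPPKPdPPKPdPdPK) expands symbol-by-symbol to PdP PK PdP PdP dPK PdP PK PdP PdP dPK PdP PK PdP PK PdP dPK; joining the 16 pieces gives the next term.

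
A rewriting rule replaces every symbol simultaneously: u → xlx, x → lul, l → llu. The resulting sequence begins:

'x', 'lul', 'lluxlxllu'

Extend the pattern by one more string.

Expanding lluxlxllu: l→llu, l→llu, u→xlx, x→lul, l→llu, x→lul, l→llu, l→llu, u→xlx. Concatenated: llu llu xlx lul llu lul llu llu xlx.

llulluxlxlulllululllulluxlx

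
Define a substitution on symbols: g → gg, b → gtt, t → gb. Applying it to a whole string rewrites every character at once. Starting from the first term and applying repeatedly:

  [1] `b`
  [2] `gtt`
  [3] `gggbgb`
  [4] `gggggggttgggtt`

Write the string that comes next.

φ(gggggggttgggtt) expands symbol-by-symbol to gg gg gg gg gg gg gg gb gb gg gg gg gb gb; joining the 14 pieces gives the next term.

gggggggggggggggbgbgggggggbgb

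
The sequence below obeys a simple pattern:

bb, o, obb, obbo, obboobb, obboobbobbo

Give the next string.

From term 3 onward, concatenate the last term with the second-to-last: o·bb = obb, obb·o = obbo, …
Continuing: obboobbobbo · obboobb gives term 7.

obboobbobboobboobb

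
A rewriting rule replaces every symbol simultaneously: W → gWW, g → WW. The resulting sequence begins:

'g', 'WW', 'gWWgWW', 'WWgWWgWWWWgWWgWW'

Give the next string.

Rewriting the 16 symbols of WWgWWgWWWWgWWgWW one by one yields gWW gWW WW gWW gWW WW gWW gWW gWW gWW WW gWW gWW WW gWW gWW; concatenated:

gWWgWWWWgWWgWWWWgWWgWWgWWgWWWWgWWgWWWWgWWgWW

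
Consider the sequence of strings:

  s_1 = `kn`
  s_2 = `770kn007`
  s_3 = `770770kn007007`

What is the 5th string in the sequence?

770770770770kn007007007007

s(k+1) = 770·s(k)·007, so each term gains 770 as a prefix and 007 as a suffix.
From 770770kn007007, 2 further steps: 770770kn007007 → 770770770kn007007007 → (answer).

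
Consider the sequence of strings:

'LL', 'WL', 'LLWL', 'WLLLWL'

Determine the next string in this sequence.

This is a Fibonacci-style word recurrence s(k) = s(k−2)·s(k−1): e.g. LL·WL = LLWL.
The next term joins LLWL and WLLLWL.

LLWLWLLLWL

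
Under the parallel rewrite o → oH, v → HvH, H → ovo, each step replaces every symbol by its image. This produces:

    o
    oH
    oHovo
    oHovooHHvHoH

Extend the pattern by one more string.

Apply φ to oHovooHHvHoH symbol by symbol: o→oH, H→ovo, o→oH, v→HvH, o→oH, o→oH, H→ovo, H→ovo, v→HvH, H→ovo, o→oH, H→ovo; joined: oH ovo oH HvH oH oH ovo ovo HvH ovo oH ovo.

oHovooHHvHoHoHovoovoHvHovooHovo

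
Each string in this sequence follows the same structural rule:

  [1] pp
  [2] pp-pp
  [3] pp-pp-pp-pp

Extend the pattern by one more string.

Each string is two copies of the previous one joined by '-'.
One more doubling of pp-pp-pp-pp gives the answer.

pp-pp-pp-pp-pp-pp-pp-pp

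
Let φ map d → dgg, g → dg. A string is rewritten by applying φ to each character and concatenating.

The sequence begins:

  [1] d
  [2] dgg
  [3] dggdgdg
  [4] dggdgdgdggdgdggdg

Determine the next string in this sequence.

Replace each of the 17 characters of dggdgdgdggdgdggdg in place — dgg dg dg dgg dg dgg dg dgg dg dg dgg dg dgg dg dg dgg dg — and concatenate.

dggdgdgdggdgdggdgdggdgdgdggdgdggdgdgdggdg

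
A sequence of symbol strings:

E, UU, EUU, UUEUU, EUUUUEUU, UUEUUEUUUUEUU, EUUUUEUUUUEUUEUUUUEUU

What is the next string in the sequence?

This is a Fibonacci-style word recurrence s(k) = s(k−2)·s(k−1): e.g. E·UU = EUU.
Continuing: UUEUUEUUUUEUU · EUUUUEUUUUEUUEUUUUEUU gives term 8.

UUEUUEUUUUEUUEUUUUEUUUUEUUEUUUUEUU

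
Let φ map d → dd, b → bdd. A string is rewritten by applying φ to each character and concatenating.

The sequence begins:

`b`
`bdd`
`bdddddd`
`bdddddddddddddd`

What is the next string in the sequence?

bdddddddddddddddddddddddddddddd

Replace each of the 15 characters of bdddddddddddddd in place — bdd dd dd dd dd dd dd dd dd dd dd dd dd dd dd — and concatenate.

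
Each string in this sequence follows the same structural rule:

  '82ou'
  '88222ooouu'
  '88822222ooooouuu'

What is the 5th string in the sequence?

Reading off run lengths: 8 runs 1, 2, 3; 2 runs 1, 3, 5; o runs 1, 3, 5; u runs 1, 2, 3 — each is linear in n (n = 1, 2, …).
Setting n = 5 gives 5, 9, 9, 5 characters in each block.

88888222222222ooooooooouuuuu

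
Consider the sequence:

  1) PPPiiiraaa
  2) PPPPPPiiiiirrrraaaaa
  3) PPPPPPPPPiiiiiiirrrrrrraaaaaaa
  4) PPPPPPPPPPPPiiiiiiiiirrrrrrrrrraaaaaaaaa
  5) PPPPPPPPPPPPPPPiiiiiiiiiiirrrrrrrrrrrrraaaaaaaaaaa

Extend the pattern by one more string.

PPPPPPPPPPPPPPPPPPiiiiiiiiiiiiirrrrrrrrrrrrrrrraaaaaaaaaaaaa

The n-th term is 3n P's then 2n+1 i's then 3n-2 r's then 2n+1 a's (n = 1, 2, …).
For the next term, n = 6, so the run lengths are 18, 13, 16, 13.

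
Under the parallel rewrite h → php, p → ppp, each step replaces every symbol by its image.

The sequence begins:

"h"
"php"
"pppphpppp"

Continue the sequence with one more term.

ppppppppppppphppppppppppppp

Rewriting each symbol of pppphpppp: p→ppp, p→ppp, p→ppp, p→ppp, h→php, p→ppp, p→ppp, p→ppp, p→ppp, which concatenates to ppp ppp ppp ppp php ppp ppp ppp ppp.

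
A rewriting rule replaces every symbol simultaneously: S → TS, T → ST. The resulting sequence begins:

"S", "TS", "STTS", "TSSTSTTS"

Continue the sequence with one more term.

Apply φ to TSSTSTTS symbol by symbol: T→ST, S→TS, S→TS, T→ST, S→TS, T→ST, T→ST, S→TS; joined: ST TS TS ST TS ST ST TS.

STTSTSSTTSSTSTTS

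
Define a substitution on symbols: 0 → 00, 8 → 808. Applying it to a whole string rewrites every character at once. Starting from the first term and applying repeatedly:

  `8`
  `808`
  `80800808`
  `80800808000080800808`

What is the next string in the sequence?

808008080000808008080000000080800808000080800808

φ(80800808000080800808) expands symbol-by-symbol to 808 00 808 00 00 808 00 808 00 00 00 00 808 00 808 00 00 808 00 808; joining the 20 pieces gives the next term.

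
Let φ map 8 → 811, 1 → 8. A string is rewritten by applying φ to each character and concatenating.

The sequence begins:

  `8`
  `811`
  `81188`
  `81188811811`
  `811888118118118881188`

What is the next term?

8118881181181188811888118881181181188811811

Replace each of the 21 characters of 811888118118118881188 in place — 811 8 8 811 811 811 8 8 811 8 8 811 8 8 811 811 811 8 8 811 811 — and concatenate.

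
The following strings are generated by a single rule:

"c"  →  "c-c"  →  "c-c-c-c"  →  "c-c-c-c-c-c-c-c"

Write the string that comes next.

c-c-c-c-c-c-c-c-c-c-c-c-c-c-c-c

s(k+1) = s(k)·-·s(k) — each term doubles the last with '-' between the halves.
One more doubling of c-c-c-c-c-c-c-c gives the answer.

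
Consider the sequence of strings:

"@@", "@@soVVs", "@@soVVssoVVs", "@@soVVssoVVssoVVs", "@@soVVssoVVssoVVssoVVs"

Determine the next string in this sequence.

@@soVVssoVVssoVVssoVVssoVVs

Each term is the previous one with soVVs appended.
One more step from @@soVVssoVVssoVVssoVVs gives the answer.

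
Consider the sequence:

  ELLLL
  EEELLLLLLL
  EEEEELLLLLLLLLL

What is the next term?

Reading off run lengths: E runs 1, 3, 5; L runs 4, 7, 10 — each is linear in n (n = 1, 2, …).
Setting n = 4 gives 7, 13 characters in each block.

EEEEEEELLLLLLLLLLLLL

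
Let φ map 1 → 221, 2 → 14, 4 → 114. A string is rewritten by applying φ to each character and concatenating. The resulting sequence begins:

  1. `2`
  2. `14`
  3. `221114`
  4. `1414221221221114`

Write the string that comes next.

φ(1414221221221114) expands symbol-by-symbol to 221 114 221 114 14 14 221 14 14 221 14 14 221 221 221 114; joining the 16 pieces gives the next term.

221114221114141422114142211414221221221114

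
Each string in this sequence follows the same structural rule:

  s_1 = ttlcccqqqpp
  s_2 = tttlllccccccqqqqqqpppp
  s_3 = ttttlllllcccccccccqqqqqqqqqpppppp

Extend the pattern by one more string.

tttttlllllllccccccccccccqqqqqqqqqqqqpppppppp

Reading off run lengths: t runs 2, 3, 4; l runs 1, 3, 5; c runs 3, 6, 9; q runs 3, 6, 9; p runs 2, 4, 6 — each is linear in n (n = 1, 2, …).
At n = 4 the blocks have lengths 5, 7, 12, 12, 8.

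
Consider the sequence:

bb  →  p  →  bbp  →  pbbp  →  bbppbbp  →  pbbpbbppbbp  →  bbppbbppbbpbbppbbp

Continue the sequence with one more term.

From term 3 onward, concatenate the second-to-last term with the last: bb·p = bbp, p·bbp = pbbp, …
The next term joins pbbpbbppbbp and bbppbbppbbpbbppbbp.

pbbpbbppbbpbbppbbppbbpbbppbbp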